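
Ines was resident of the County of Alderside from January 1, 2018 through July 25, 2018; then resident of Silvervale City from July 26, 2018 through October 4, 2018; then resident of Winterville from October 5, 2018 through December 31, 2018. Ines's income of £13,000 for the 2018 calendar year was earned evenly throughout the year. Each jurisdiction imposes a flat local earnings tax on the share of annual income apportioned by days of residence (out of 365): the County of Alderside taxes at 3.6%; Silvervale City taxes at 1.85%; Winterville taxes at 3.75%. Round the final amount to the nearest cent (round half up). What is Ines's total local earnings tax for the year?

The County of Alderside, January 1 – July 25, 2018: 206 days → £13,000 × 3.6% × 206/365 = £264.1315
Silvervale City, July 26 – October 4, 2018: 71 days → £13,000 × 1.85% × 71/365 = £46.7822
Winterville, October 5 – December 31, 2018: 88 days → £13,000 × 3.75% × 88/365 = £117.5342
Total = £428.4479

£428.45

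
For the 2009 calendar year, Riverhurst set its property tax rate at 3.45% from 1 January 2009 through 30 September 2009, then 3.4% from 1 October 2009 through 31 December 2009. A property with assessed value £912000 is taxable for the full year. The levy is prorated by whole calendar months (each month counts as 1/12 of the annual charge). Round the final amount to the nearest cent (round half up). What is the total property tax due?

1 January – 30 September 2009: 9 months at 3.45% → £912000 × 3.45% × 9/12 = £23598.0000
1 October – 31 December 2009: 3 months at 3.4% → £912000 × 3.4% × 3/12 = £7752.0000
Total = £31350.0000

£31350.00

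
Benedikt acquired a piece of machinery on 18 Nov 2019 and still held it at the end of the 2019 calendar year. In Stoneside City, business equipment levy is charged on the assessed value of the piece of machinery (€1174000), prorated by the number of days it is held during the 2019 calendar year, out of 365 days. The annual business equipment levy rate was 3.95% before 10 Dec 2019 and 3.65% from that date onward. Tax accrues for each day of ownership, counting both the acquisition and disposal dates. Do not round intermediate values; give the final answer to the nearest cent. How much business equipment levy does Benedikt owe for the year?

18 Nov – 9 Dec 2019: 22 days at 3.95% → €1174000 × 3.95% × 22/365 = €2795.0849
10 Dec – 31 Dec 2019: 22 days at 3.65% → €1174000 × 3.65% × 22/365 = €2582.8000
Total = €5377.8849

€5377.88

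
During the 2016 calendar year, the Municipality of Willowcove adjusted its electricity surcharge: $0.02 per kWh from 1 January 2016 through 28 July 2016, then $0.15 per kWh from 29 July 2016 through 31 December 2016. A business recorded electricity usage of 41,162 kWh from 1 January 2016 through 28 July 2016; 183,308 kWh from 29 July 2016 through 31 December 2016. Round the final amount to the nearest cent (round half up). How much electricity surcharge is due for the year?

1 January – 28 July 2016: 41,162 kWh at $0.02/kWh → $823.24
29 July – 31 December 2016: 183,308 kWh at $0.15/kWh → $27496.20

$28319.44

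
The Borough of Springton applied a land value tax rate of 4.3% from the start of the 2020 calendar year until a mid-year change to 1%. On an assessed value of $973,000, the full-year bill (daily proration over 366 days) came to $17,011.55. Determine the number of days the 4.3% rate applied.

83 days

Let d = days at the first rate; then 366 − d days at the second rate.
$973,000 × [4.3%·d + 1%·(366−d)] / 366 = $17,011.55
Solving gives d = 83, so the new rate took effect on 24 March 2020.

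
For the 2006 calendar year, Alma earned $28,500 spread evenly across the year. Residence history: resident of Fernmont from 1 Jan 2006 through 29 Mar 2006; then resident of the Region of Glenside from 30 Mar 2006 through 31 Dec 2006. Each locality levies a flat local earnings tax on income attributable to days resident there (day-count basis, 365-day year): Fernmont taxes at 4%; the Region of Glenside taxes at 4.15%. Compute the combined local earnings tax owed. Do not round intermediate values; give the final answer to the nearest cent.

Fernmont, 1 Jan – 29 Mar 2006: 88 days → $28,500 × 4% × 88/365 = $274.8493
The Region of Glenside, 30 Mar – 31 Dec 2006: 277 days → $28,500 × 4.15% × 277/365 = $897.5938
Total = $1,172.4432

$1,172.44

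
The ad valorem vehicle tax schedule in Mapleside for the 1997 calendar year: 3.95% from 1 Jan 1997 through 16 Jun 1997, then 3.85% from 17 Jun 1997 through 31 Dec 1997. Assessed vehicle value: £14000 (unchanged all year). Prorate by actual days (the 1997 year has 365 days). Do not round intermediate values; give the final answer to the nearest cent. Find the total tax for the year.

1 Jan – 16 Jun 1997: 167 days at 3.95% → £14000 × 3.95% × 167/365 = £253.0164
17 Jun – 31 Dec 1997: 198 days at 3.85% → £14000 × 3.85% × 198/365 = £292.3890
Total = £545.4055

£545.41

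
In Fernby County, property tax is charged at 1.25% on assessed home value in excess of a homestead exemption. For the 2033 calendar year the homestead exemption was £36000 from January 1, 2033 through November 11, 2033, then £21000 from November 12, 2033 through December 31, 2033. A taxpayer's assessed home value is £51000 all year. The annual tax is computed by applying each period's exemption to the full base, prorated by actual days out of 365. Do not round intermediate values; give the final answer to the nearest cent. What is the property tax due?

£213.18

January 1 – November 11, 2033: 315 days, exemption £36000 → (£51000 − £36000) × 1.25% × 315/365 = £161.8151
November 12 – December 31, 2033: 50 days, exemption £21000 → (£51000 − £21000) × 1.25% × 50/365 = £51.3699
Total = £213.1849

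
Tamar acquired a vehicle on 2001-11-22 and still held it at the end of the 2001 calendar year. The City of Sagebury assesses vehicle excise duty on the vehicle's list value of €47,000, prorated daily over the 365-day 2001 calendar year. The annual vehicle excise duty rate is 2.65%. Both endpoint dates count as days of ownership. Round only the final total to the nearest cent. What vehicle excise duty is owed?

Days held (2001-11-22 to 2001-12-31): 40 out of 365
Tax = €47,000 × 2.65% × 40/365 = €136.4932

€136.49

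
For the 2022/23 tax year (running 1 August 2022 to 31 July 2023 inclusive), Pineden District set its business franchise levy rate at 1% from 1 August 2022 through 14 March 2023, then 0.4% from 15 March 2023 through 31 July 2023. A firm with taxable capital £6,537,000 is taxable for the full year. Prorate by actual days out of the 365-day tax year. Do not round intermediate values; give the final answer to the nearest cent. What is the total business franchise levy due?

1 August 2022 – 14 March 2023: 226 days at 1% → £6,537,000 × 1% × 226/365 = £40,475.6712
15 March – 31 July 2023: 139 days at 0.4% → £6,537,000 × 0.4% × 139/365 = £9,957.7315
Total = £50,433.4027

£50,433.40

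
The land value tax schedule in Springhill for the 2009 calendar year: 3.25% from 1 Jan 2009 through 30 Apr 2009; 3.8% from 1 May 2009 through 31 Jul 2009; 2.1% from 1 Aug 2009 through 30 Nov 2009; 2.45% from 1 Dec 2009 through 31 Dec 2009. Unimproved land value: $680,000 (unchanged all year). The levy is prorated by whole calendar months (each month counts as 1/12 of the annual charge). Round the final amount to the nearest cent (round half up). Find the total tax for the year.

1 Jan – 30 Apr 2009: 4 months at 3.25% → $680,000 × 3.25% × 4/12 = $7,366.6667
1 May – 31 Jul 2009: 3 months at 3.8% → $680,000 × 3.8% × 3/12 = $6,460.0000
1 Aug – 30 Nov 2009: 4 months at 2.1% → $680,000 × 2.1% × 4/12 = $4,760.0000
1 Dec – 31 Dec 2009: 1 month at 2.45% → $680,000 × 2.45% × 1/12 = $1,388.3333
Total = $19,975.0000

$19,975.00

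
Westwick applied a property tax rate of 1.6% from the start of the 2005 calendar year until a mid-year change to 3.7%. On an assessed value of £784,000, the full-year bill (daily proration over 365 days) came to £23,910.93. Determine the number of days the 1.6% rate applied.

113 days

Let d = days at the first rate; then 365 − d days at the second rate.
£784,000 × [1.6%·d + 3.7%·(365−d)] / 365 = £23,910.93
Solving gives d = 113, so the new rate took effect on 24 Apr 2005.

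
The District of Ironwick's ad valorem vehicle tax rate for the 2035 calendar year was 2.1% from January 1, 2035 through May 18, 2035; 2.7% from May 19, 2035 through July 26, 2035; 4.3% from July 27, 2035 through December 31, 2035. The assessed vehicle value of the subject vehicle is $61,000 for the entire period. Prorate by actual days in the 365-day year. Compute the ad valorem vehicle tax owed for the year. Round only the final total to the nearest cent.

$1,931.11

January 1 – May 18, 2035: 138 days at 2.1% → $61,000 × 2.1% × 138/365 = $484.3233
May 19 – July 26, 2035: 69 days at 2.7% → $61,000 × 2.7% × 69/365 = $311.3507
July 27 – December 31, 2035: 158 days at 4.3% → $61,000 × 4.3% × 158/365 = $1,135.4356
Total = $1,931.1096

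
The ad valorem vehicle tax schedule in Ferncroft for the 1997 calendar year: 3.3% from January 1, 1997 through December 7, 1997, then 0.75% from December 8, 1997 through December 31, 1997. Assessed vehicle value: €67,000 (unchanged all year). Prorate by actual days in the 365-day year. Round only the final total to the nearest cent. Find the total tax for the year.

January 1 – December 7, 1997: 341 days at 3.3% → €67,000 × 3.3% × 341/365 = €2,065.6192
December 8 – December 31, 1997: 24 days at 0.75% → €67,000 × 0.75% × 24/365 = €33.0411
Total = €2,098.6603

€2,098.66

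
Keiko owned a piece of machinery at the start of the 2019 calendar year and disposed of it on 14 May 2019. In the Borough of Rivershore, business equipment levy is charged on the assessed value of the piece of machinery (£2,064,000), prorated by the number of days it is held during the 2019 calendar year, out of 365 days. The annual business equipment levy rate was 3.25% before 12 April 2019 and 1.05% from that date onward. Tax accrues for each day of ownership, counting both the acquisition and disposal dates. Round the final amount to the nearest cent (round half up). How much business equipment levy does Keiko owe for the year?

1 January – 11 April 2019: 101 days at 3.25% → £2,064,000 × 3.25% × 101/365 = £18,561.8630
12 April – 14 May 2019: 33 days at 1.05% → £2,064,000 × 1.05% × 33/365 = £1,959.3863
Total = £20,521.2493

£20,521.25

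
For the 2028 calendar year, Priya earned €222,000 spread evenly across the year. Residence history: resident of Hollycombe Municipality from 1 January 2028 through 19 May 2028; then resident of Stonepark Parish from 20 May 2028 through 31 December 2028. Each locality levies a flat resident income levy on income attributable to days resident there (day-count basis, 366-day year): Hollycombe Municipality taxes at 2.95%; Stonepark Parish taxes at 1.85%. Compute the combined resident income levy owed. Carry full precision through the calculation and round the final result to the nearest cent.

Hollycombe Municipality, 1 January – 19 May 2028: 140 days → €222,000 × 2.95% × 140/366 = €2,505.0820
Stonepark Parish, 20 May – 31 December 2028: 226 days → €222,000 × 1.85% × 226/366 = €2,536.0164
Total = €5,041.0984

€5,041.10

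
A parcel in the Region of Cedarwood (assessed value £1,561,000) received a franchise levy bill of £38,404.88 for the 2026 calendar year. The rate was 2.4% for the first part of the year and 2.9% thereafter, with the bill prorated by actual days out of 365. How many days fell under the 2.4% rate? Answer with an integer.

Let d = days at the first rate; then 365 − d days at the second rate.
£1,561,000 × [2.4%·d + 2.9%·(365−d)] / 365 = £38,404.88
Solving gives d = 321, so the new rate took effect on 18 Nov 2026.

321 days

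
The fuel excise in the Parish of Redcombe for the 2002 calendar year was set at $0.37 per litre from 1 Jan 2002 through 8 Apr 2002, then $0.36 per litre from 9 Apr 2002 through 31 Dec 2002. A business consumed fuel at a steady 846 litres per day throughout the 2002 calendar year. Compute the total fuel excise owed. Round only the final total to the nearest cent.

$111,993.48

1 Jan – 8 Apr 2002: 98 days × 846 litres/day = 82,908 litres at $0.37/litre → $30,675.96
9 Apr – 31 Dec 2002: 267 days × 846 litres/day = 225,882 litres at $0.36/litre → $81,317.52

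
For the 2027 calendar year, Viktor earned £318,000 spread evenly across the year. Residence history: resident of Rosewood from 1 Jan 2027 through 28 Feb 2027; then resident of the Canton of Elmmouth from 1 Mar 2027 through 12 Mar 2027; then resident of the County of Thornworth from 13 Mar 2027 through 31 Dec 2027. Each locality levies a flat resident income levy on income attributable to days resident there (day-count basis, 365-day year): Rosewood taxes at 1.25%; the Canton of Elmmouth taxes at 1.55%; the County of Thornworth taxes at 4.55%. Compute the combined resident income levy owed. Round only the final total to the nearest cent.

£12,459.07

Rosewood, 1 Jan – 28 Feb 2027: 59 days → £318,000 × 1.25% × 59/365 = £642.5342
The Canton of Elmmouth, 1 Mar – 12 Mar 2027: 12 days → £318,000 × 1.55% × 12/365 = £162.0493
The County of Thornworth, 13 Mar – 31 Dec 2027: 294 days → £318,000 × 4.55% × 294/365 = £11,654.4822
Total = £12,459.0658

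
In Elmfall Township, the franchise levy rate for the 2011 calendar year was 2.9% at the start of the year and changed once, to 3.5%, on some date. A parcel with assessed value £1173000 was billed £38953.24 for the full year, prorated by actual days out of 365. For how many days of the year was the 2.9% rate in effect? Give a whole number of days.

109 days

Let d = days at the first rate; then 365 − d days at the second rate.
£1173000 × [2.9%·d + 3.5%·(365−d)] / 365 = £38953.24
Solving gives d = 109, so the new rate took effect on 20 April 2011.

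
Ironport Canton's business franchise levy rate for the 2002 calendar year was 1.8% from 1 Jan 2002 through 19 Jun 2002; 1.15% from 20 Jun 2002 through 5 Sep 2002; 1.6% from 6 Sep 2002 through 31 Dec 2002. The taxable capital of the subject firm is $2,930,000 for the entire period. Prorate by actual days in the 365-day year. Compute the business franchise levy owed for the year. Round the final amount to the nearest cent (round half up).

$46,791.70

1 Jan – 19 Jun 2002: 170 days at 1.8% → $2,930,000 × 1.8% × 170/365 = $24,563.8356
20 Jun – 5 Sep 2002: 78 days at 1.15% → $2,930,000 × 1.15% × 78/365 = $7,200.5753
6 Sep – 31 Dec 2002: 117 days at 1.6% → $2,930,000 × 1.6% × 117/365 = $15,027.2877
Total = $46,791.6986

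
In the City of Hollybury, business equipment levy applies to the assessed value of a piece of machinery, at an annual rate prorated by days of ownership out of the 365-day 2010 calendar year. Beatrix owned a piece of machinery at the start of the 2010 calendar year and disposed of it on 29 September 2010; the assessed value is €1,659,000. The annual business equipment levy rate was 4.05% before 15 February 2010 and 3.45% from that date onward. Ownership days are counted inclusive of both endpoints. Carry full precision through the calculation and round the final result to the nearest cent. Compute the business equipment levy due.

€43,879.41

1 January – 14 February 2010: 45 days at 4.05% → €1,659,000 × 4.05% × 45/365 = €8,283.6370
15 February – 29 September 2010: 227 days at 3.45% → €1,659,000 × 3.45% × 227/365 = €35,595.7767
Total = €43,879.4137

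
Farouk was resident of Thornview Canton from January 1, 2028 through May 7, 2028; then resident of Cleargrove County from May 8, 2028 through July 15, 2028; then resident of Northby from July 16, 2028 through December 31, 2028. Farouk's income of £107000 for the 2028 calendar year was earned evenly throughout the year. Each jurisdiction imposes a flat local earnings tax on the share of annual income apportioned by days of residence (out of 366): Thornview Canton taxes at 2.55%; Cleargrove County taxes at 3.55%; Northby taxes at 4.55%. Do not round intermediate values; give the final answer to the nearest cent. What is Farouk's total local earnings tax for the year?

Thornview Canton, January 1 – May 7, 2028: 128 days → £107000 × 2.55% × 128/366 = £954.2295
Cleargrove County, May 8 – July 15, 2028: 69 days → £107000 × 3.55% × 69/366 = £716.1107
Northby, July 16 – December 31, 2028: 169 days → £107000 × 4.55% × 169/366 = £2248.0232
Total = £3918.3634

£3918.36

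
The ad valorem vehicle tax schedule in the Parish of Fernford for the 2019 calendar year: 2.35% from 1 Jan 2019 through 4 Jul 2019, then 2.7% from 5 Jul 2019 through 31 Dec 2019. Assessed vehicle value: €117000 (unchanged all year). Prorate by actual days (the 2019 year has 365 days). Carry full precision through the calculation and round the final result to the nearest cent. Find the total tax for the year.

1 Jan – 4 Jul 2019: 185 days at 2.35% → €117000 × 2.35% × 185/365 = €1393.5822
5 Jul – 31 Dec 2019: 180 days at 2.7% → €117000 × 2.7% × 180/365 = €1557.8630
Total = €2951.4452

€2951.45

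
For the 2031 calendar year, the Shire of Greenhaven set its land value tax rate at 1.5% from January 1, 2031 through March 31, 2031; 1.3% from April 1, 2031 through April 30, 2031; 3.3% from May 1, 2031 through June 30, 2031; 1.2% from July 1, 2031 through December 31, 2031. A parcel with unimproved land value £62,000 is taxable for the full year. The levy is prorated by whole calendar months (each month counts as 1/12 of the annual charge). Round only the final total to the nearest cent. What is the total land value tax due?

January 1 – March 31, 2031: 3 months at 1.5% → £62,000 × 1.5% × 3/12 = £232.5000
April 1 – April 30, 2031: 1 month at 1.3% → £62,000 × 1.3% × 1/12 = £67.1667
May 1 – June 30, 2031: 2 months at 3.3% → £62,000 × 3.3% × 2/12 = £341.0000
July 1 – December 31, 2031: 6 months at 1.2% → £62,000 × 1.2% × 6/12 = £372.0000
Total = £1,012.6667

£1,012.67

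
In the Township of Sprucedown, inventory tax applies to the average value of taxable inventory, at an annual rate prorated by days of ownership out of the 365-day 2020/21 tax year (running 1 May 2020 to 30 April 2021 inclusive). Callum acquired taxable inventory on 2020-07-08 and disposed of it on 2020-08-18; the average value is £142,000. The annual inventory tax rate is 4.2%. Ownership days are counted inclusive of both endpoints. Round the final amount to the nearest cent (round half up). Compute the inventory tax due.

£686.27

Days held (2020-07-08 to 2020-08-18): 42 out of 365
Tax = £142,000 × 4.2% × 42/365 = £686.2685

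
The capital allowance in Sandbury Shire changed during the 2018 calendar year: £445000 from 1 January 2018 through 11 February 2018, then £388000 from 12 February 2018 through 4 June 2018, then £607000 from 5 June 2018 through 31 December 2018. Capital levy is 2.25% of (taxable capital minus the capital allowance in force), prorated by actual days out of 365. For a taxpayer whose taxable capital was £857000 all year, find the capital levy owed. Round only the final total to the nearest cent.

1 January – 11 February 2018: 42 days, exemption £445000 → (£857000 − £445000) × 2.25% × 42/365 = £1066.6849
12 February – 4 June 2018: 113 days, exemption £388000 → (£857000 − £388000) × 2.25% × 113/365 = £3266.9384
5 June – 31 December 2018: 210 days, exemption £607000 → (£857000 − £607000) × 2.25% × 210/365 = £3236.3014
Total = £7569.9247

£7569.92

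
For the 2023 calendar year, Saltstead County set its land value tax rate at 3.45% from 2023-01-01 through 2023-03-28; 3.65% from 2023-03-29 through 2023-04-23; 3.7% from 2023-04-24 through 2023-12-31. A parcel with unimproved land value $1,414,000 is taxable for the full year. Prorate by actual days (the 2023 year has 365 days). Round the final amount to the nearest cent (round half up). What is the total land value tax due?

$51,425.05

2023-01-01 to 2023-03-28: 87 days at 3.45% → $1,414,000 × 3.45% × 87/365 = $11,627.7288
2023-03-29 to 2023-04-23: 26 days at 3.65% → $1,414,000 × 3.65% × 26/365 = $3,676.4000
2023-04-24 to 2023-12-31: 252 days at 3.7% → $1,414,000 × 3.7% × 252/365 = $36,120.9205
Total = $51,425.0493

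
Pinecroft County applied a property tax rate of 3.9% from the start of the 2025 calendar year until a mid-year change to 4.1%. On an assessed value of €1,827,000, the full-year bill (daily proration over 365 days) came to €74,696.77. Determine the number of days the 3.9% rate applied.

Let d = days at the first rate; then 365 − d days at the second rate.
€1,827,000 × [3.9%·d + 4.1%·(365−d)] / 365 = €74,696.77
Solving gives d = 21, so the new rate took effect on January 22, 2025.

21 days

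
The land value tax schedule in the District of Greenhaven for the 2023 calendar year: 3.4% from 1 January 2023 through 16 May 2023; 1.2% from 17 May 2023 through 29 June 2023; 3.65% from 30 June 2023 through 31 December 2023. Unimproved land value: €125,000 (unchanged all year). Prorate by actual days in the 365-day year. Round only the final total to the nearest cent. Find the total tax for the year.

1 January – 16 May 2023: 136 days at 3.4% → €125,000 × 3.4% × 136/365 = €1,583.5616
17 May – 29 June 2023: 44 days at 1.2% → €125,000 × 1.2% × 44/365 = €180.8219
30 June – 31 December 2023: 185 days at 3.65% → €125,000 × 3.65% × 185/365 = €2,312.5000
Total = €4,076.8836

€4,076.88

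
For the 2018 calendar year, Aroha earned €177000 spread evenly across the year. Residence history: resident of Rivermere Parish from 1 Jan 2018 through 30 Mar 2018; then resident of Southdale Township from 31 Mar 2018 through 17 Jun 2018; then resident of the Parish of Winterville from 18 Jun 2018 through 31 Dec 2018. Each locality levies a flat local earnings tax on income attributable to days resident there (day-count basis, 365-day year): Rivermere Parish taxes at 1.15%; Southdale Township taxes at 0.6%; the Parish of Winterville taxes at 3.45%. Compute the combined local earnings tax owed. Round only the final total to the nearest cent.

€4022.02

Rivermere Parish, 1 Jan – 30 Mar 2018: 89 days → €177000 × 1.15% × 89/365 = €496.3274
Southdale Township, 31 Mar – 17 Jun 2018: 79 days → €177000 × 0.6% × 79/365 = €229.8575
The Parish of Winterville, 18 Jun – 31 Dec 2018: 197 days → €177000 × 3.45% × 197/365 = €3295.8370
Total = €4022.0219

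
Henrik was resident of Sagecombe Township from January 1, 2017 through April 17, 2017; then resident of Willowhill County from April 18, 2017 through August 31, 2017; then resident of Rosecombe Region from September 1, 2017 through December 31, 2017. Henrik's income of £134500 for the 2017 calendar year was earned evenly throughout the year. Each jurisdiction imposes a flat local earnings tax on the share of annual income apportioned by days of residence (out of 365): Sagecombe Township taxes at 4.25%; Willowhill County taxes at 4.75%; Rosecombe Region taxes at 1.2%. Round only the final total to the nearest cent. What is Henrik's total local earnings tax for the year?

£4595.66

Sagecombe Township, January 1 – April 17, 2017: 107 days → £134500 × 4.25% × 107/365 = £1675.7226
Willowhill County, April 18 – August 31, 2017: 136 days → £134500 × 4.75% × 136/365 = £2380.4658
Rosecombe Region, September 1 – December 31, 2017: 122 days → £134500 × 1.2% × 122/365 = £539.4740
Total = £4595.6623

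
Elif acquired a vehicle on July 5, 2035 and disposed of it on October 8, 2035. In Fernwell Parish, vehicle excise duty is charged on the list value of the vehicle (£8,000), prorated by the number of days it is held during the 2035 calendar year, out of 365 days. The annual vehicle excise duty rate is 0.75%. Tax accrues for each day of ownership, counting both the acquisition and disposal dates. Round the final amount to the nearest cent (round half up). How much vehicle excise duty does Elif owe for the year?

Days held (July 5 – October 8, 2035): 96 out of 365
Tax = £8,000 × 0.75% × 96/365 = £15.7808

£15.78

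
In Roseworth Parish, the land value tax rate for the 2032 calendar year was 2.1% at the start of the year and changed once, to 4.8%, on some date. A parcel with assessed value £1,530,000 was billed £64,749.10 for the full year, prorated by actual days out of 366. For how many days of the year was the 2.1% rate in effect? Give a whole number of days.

77 days

Let d = days at the first rate; then 366 − d days at the second rate.
£1,530,000 × [2.1%·d + 4.8%·(366−d)] / 366 = £64,749.10
Solving gives d = 77, so the new rate took effect on March 18, 2032.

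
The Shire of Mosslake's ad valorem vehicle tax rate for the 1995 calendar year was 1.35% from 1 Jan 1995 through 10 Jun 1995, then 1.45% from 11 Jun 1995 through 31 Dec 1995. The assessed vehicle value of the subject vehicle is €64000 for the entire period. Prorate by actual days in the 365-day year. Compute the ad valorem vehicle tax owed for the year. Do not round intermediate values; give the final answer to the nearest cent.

€899.77

1 Jan – 10 Jun 1995: 161 days at 1.35% → €64000 × 1.35% × 161/365 = €381.1068
11 Jun – 31 Dec 1995: 204 days at 1.45% → €64000 × 1.45% × 204/365 = €518.6630
Total = €899.7699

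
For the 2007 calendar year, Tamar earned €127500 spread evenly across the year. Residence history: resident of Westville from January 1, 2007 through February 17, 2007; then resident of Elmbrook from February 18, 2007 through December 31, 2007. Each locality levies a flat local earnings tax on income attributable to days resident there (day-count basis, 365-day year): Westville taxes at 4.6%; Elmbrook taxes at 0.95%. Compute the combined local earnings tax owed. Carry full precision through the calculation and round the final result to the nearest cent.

€1823.25

Westville, January 1 – February 17, 2007: 48 days → €127500 × 4.6% × 48/365 = €771.2877
Elmbrook, February 18 – December 31, 2007: 317 days → €127500 × 0.95% × 317/365 = €1051.9623
Total = €1823.2500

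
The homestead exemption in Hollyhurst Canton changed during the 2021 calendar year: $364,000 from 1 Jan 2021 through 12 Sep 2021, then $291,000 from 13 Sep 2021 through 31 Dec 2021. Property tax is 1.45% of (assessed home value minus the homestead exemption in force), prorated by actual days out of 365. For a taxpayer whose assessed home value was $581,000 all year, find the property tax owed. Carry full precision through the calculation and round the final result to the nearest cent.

1 Jan – 12 Sep 2021: 255 days, exemption $364,000 → ($581,000 − $364,000) × 1.45% × 255/365 = $2,198.2397
13 Sep – 31 Dec 2021: 110 days, exemption $291,000 → ($581,000 − $291,000) × 1.45% × 110/365 = $1,267.2603
Total = $3,465.5000

$3,465.50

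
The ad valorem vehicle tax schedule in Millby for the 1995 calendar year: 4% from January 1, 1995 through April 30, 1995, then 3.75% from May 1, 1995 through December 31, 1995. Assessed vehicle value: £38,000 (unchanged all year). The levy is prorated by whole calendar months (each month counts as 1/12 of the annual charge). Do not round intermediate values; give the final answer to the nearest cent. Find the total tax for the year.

January 1 – April 30, 1995: 4 months at 4% → £38,000 × 4% × 4/12 = £506.6667
May 1 – December 31, 1995: 8 months at 3.75% → £38,000 × 3.75% × 8/12 = £950.0000
Total = £1,456.6667

£1,456.67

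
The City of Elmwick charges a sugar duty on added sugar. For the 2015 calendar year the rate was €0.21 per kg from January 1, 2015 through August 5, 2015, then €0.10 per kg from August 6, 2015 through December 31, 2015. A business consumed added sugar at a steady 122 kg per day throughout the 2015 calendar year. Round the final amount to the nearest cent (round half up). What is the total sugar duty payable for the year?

January 1 – August 5, 2015: 217 days × 122 kg/day = 26,474 kg at €0.21/kg → €5,559.54
August 6 – December 31, 2015: 148 days × 122 kg/day = 18,056 kg at €0.10/kg → €1,805.60

€7,365.14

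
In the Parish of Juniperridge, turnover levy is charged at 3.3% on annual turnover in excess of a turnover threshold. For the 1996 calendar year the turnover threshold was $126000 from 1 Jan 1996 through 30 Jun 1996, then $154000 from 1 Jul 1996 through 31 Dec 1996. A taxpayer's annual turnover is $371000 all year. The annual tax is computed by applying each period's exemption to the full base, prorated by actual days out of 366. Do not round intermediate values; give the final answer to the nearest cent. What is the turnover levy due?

1 Jan – 30 Jun 1996: 182 days, exemption $126000 → ($371000 − $126000) × 3.3% × 182/366 = $4020.4098
1 Jul – 31 Dec 1996: 184 days, exemption $154000 → ($371000 − $154000) × 3.3% × 184/366 = $3600.0656
Total = $7620.4754

$7620.48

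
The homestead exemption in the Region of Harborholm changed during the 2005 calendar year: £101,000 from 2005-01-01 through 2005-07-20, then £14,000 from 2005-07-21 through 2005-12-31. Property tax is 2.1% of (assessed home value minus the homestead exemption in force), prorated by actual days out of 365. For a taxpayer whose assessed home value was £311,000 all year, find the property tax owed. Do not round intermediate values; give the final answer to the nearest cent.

£5,230.90

2005-01-01 to 2005-07-20: 201 days, exemption £101,000 → (£311,000 − £101,000) × 2.1% × 201/365 = £2,428.5205
2005-07-21 to 2005-12-31: 164 days, exemption £14,000 → (£311,000 − £14,000) × 2.1% × 164/365 = £2,802.3781
Total = £5,230.8986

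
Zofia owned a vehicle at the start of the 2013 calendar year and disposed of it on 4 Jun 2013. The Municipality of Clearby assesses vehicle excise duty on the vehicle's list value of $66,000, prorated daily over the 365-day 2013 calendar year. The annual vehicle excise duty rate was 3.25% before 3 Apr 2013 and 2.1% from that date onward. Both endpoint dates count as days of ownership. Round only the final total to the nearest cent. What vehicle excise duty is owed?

1 Jan – 2 Apr 2013: 92 days at 3.25% → $66,000 × 3.25% × 92/365 = $540.6575
3 Apr – 4 Jun 2013: 63 days at 2.1% → $66,000 × 2.1% × 63/365 = $239.2274
Total = $779.8849

$779.88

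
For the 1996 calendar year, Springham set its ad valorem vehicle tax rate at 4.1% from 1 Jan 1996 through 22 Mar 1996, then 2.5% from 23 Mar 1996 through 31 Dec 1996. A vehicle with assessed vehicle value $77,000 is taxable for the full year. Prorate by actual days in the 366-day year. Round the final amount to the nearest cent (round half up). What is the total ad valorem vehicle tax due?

1 Jan – 22 Mar 1996: 82 days at 4.1% → $77,000 × 4.1% × 82/366 = $707.3060
23 Mar – 31 Dec 1996: 284 days at 2.5% → $77,000 × 2.5% × 284/366 = $1,493.7158
Total = $2,201.0219

$2,201.02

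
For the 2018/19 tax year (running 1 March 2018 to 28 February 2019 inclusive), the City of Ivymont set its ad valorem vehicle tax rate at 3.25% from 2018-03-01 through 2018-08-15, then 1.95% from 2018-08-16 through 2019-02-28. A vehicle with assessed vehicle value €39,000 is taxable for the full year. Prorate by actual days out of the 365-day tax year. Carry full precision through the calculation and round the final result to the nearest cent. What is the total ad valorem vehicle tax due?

2018-03-01 to 2018-08-15: 168 days at 3.25% → €39,000 × 3.25% × 168/365 = €583.3973
2018-08-16 to 2019-02-28: 197 days at 1.95% → €39,000 × 1.95% × 197/365 = €410.4616
Total = €993.8589

€993.86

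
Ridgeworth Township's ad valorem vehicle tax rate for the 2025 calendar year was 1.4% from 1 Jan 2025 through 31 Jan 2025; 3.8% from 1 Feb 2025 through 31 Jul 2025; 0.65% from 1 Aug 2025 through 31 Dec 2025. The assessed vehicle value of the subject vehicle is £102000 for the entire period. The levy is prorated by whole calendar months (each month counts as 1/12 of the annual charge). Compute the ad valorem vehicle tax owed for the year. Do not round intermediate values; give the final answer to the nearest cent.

1 Jan – 31 Jan 2025: 1 month at 1.4% → £102000 × 1.4% × 1/12 = £119.0000
1 Feb – 31 Jul 2025: 6 months at 3.8% → £102000 × 3.8% × 6/12 = £1938.0000
1 Aug – 31 Dec 2025: 5 months at 0.65% → £102000 × 0.65% × 5/12 = £276.2500
Total = £2333.2500

£2333.25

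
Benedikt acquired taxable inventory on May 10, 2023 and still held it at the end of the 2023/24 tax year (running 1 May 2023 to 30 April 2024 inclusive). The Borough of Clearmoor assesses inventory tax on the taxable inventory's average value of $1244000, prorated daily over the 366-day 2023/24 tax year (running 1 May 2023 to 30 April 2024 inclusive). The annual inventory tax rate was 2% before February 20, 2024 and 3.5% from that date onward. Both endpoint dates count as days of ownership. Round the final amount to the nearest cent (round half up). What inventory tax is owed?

$27888.03

May 10, 2023 – February 19, 2024: 286 days at 2% → $1244000 × 2% × 286/366 = $19441.7486
February 20 – April 30, 2024: 71 days at 3.5% → $1244000 × 3.5% × 71/366 = $8446.2842
Total = $27888.0328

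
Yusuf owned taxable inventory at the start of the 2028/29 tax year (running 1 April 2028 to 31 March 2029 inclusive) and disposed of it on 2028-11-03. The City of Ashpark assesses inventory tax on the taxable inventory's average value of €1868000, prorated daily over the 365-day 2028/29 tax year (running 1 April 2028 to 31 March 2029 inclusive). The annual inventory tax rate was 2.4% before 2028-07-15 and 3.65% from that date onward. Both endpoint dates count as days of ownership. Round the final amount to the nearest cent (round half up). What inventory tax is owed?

2028-04-01 to 2028-07-14: 105 days at 2.4% → €1868000 × 2.4% × 105/365 = €12896.8767
2028-07-15 to 2028-11-03: 112 days at 3.65% → €1868000 × 3.65% × 112/365 = €20921.6000
Total = €33818.4767

€33818.48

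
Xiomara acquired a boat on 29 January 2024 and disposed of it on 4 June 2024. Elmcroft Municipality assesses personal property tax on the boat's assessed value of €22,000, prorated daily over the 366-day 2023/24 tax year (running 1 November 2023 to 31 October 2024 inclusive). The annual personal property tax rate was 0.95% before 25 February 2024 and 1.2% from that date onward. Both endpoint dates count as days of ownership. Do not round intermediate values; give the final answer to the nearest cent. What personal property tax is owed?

€88.27

29 January – 24 February 2024: 27 days at 0.95% → €22,000 × 0.95% × 27/366 = €15.4180
25 February – 4 June 2024: 101 days at 1.2% → €22,000 × 1.2% × 101/366 = €72.8525
Total = €88.2705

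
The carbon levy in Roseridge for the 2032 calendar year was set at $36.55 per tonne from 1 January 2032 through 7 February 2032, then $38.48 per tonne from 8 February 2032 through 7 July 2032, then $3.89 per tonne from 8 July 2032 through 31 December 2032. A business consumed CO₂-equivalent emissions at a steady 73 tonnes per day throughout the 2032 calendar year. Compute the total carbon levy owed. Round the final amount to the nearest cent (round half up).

$575,817.43

1 January – 7 February 2032: 38 days × 73 tonnes/day = 2,774 tonnes at $36.55/tonne → $101,389.70
8 February – 7 July 2032: 151 days × 73 tonnes/day = 11,023 tonnes at $38.48/tonne → $424,165.04
8 July – 31 December 2032: 177 days × 73 tonnes/day = 12,921 tonnes at $3.89/tonne → $50,262.69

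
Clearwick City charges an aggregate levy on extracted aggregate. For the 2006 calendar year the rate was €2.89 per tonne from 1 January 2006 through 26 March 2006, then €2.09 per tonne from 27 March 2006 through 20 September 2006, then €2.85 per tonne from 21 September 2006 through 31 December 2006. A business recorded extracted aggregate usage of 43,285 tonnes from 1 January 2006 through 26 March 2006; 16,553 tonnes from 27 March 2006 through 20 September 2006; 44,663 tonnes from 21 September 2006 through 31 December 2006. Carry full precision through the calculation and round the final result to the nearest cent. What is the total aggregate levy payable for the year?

1 January – 26 March 2006: 43,285 tonnes at €2.89/tonne → €125,093.65
27 March – 20 September 2006: 16,553 tonnes at €2.09/tonne → €34,595.77
21 September – 31 December 2006: 44,663 tonnes at €2.85/tonne → €127,289.55

€286,978.97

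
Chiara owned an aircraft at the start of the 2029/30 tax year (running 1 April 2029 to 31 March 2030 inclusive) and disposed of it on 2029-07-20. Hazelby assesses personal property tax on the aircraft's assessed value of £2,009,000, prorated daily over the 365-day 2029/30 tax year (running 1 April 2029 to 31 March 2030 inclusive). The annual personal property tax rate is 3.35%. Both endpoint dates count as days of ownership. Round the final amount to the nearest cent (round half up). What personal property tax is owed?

£20,467.03

Days held (2029-04-01 to 2029-07-20): 111 out of 365
Tax = £2,009,000 × 3.35% × 111/365 = £20,467.0315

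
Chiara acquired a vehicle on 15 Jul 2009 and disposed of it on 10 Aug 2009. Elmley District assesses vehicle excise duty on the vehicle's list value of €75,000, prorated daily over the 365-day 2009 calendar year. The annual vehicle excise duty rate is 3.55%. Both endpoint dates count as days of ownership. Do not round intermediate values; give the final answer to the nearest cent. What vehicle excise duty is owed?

Days held (15 Jul – 10 Aug 2009): 27 out of 365
Tax = €75,000 × 3.55% × 27/365 = €196.9521

€196.95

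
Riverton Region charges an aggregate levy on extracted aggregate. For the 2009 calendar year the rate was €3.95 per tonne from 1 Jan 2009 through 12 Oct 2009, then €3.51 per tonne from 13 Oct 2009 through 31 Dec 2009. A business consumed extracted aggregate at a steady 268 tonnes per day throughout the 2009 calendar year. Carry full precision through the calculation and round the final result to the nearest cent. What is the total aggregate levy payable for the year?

€376,955.40

1 Jan – 12 Oct 2009: 285 days × 268 tonnes/day = 76,380 tonnes at €3.95/tonne → €301,701.00
13 Oct – 31 Dec 2009: 80 days × 268 tonnes/day = 21,440 tonnes at €3.51/tonne → €75,254.40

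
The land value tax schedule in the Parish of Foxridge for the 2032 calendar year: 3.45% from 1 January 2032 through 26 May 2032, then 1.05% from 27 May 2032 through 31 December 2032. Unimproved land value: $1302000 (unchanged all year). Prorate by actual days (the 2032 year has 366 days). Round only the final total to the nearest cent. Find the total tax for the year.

1 January – 26 May 2032: 147 days at 3.45% → $1302000 × 3.45% × 147/366 = $18041.2377
27 May – 31 December 2032: 219 days at 1.05% → $1302000 × 1.05% × 219/366 = $8180.1885
Total = $26221.4262

$26221.43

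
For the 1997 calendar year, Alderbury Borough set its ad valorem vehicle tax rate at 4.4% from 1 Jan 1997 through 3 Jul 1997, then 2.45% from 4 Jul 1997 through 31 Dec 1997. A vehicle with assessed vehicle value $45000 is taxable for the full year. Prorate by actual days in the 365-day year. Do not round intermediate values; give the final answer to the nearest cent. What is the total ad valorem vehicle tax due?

1 Jan – 3 Jul 1997: 184 days at 4.4% → $45000 × 4.4% × 184/365 = $998.1370
4 Jul – 31 Dec 1997: 181 days at 2.45% → $45000 × 2.45% × 181/365 = $546.7192
Total = $1544.8562

$1544.86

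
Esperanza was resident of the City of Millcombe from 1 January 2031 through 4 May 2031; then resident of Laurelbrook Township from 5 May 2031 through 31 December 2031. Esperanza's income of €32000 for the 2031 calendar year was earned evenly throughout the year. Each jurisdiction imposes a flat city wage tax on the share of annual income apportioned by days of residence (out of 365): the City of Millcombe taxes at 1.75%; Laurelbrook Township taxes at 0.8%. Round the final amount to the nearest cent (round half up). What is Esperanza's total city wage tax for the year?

€359.28

The City of Millcombe, 1 January – 4 May 2031: 124 days → €32000 × 1.75% × 124/365 = €190.2466
Laurelbrook Township, 5 May – 31 December 2031: 241 days → €32000 × 0.8% × 241/365 = €169.0301
Total = €359.2767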